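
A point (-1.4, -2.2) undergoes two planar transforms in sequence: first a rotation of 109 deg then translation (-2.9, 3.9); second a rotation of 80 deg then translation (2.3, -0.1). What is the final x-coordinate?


After transform 1:
x1 = cos(109)*-1.4 - sin(109)*-2.2 + -2.9 = -0.3641
y1 = sin(109)*-1.4 + cos(109)*-2.2 + 3.9 = 3.2925
After transform 2:
x2 = cos(80)*-0.3641 - sin(80)*3.2925 + 2.3
= -1.0057


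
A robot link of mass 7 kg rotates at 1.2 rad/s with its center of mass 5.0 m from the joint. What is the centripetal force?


F = m * omega^2 * r
= 7 * 1.2^2 * 5.0
= 7 * 1.44 * 5.0
= 50.4 N


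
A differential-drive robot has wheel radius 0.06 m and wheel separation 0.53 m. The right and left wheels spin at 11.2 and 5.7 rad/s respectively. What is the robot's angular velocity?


vR = r*wR = 0.06*11.2 = 0.672 m/s
vL = r*wL = 0.06*5.7 = 0.342 m/s
v = (vR+vL)/2 = 0.507 m/s
omega = (vR-vL)/L = 0.6226 rad/s
angular velocity = 0.6226 rad/s


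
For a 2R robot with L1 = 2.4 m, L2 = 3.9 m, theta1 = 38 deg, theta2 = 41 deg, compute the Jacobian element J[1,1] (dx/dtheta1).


J[1,1] = -L1*sin(t1) - L2*sin(t1+t2)
= -2.4*sin(38) - 3.9*sin(79)
= -5.3059


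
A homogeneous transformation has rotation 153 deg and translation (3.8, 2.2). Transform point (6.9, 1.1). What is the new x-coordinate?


x' = cos(theta)*px - sin(theta)*py + tx
= -0.891*6.9 - 0.454*1.1 + 3.8
= -2.8473


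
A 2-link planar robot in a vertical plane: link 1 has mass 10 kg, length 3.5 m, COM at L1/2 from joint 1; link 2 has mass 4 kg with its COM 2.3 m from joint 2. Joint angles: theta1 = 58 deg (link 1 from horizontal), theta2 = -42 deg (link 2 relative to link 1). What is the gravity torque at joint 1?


Horizontal distance from joint 1 to link-1 COM:
  x_c1 = (L1/2)*cos(t1) = 1.75 * 0.5299 = 0.9274 m
Horizontal distance from joint 1 to link-2 COM:
  x_c2 = L1*cos(t1) + Lc2*cos(t1+t2)
       = 3.5*0.5299 + 2.3*0.9613 = 4.0656 m
tau1 = m1*g*x_c1 + m2*g*x_c2
     = 10*9.81*0.9274 + 4*9.81*4.0656
     = 90.9739 + 159.5349
     = 250.5088 Nm


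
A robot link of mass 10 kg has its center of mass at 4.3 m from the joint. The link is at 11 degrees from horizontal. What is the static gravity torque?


tau = m*g*L*cos(angle)
= 10 * 9.81 * 4.3 * cos(11 deg)
= 10 * 9.81 * 4.3 * 0.9816
= 414.0798 Nm


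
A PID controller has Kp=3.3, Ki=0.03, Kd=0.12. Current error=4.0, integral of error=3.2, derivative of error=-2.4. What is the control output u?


u = Kp*e + Ki*int(e) + Kd*de/dt
= 3.3*4.0 + 0.03*3.2 + 0.12*(-2.4)
= 13.2 + 0.096 + -0.288
= 13.008


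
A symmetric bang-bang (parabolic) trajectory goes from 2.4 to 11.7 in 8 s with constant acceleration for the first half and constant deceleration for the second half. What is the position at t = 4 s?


Symmetric rest-to-rest: each phase covers (pf-p0)/2 in time T/2. 0.5*a*(T/2)^2 = (pf-p0)/2 => a = 4*(pf-p0)/T^2
a = 4*(11.7-2.4)/8^2 = 0.5812
t = 4 is in the acceleration phase (t <= T/2).
p = p0 + 0.5*a*t^2 = 2.4 + 0.5*0.5812*4^2
= 7.05


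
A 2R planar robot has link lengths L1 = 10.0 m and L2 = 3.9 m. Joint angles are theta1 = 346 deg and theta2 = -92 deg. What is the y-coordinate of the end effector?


Convert angles to radians: theta1 = 6.0388, theta2 = -1.6057
y = L1*sin(theta1) + L2*sin(theta1+theta2)
y = -2.4192 + -3.7489
y = -6.1681


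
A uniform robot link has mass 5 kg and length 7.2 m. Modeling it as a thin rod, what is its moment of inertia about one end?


I = (1/3) * m * L^2
= (1/3) * 5 * 7.2^2
= 0.333333 * 5 * 51.84
= 86.4 kg*m^2


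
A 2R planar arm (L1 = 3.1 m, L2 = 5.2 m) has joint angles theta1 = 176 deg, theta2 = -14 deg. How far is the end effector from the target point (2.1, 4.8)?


End effector via forward kinematics:
x = L1*cos(t1) + L2*cos(t1+t2) = -8.0379
y = L1*sin(t1) + L2*sin(t1+t2) = 1.8231
Distance to target:
d = sqrt((2.1 - -8.0379)^2 + (4.8 - 1.8231)^2)
= sqrt(102.7779 + 8.8617)
= 10.566 m


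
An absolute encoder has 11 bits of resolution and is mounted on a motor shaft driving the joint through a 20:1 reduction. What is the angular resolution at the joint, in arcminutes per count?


counts = 2^11 = 2048
effective counts at joint = 2048 * 20 = 40960
resolution = 360*60 / 40960
= 0.5273 arcmin/count


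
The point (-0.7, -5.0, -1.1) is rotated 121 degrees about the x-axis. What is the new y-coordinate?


Rotation about x-axis: y' = y*cos(theta) - z*sin(theta)
= -5.0 * -0.515 - -1.1 * 0.8572
= 3.5181


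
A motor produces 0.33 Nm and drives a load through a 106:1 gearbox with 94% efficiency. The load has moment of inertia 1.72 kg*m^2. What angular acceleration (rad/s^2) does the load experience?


tau_out = tau_motor * N * eta
= 0.33 * 106 * 0.94 = 32.8812 Nm
alpha = tau_out / I = 32.8812 / 1.72
= 19.117 rad/s^2


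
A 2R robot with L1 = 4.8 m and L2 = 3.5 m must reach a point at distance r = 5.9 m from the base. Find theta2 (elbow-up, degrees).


cos(theta2) = (r^2 - L1^2 - L2^2) / (2*L1*L2)
cos(theta2) = (34.81 - 23.04 - 12.25) / 33.6
cos(theta2) = -0.014286
theta2 = 90.8185 degrees


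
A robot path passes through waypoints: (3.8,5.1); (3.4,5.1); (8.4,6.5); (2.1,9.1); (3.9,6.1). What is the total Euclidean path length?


Segment lengths:
  seg1 = sqrt((-0.4)^2 + (0.0)^2) = 0.4
  seg2 = sqrt((5.0)^2 + (1.4)^2) = 5.1923
  seg3 = sqrt((-6.3)^2 + (2.6)^2) = 6.8154
  seg4 = sqrt((1.8)^2 + (-3.0)^2) = 3.4986
Total = 15.9063


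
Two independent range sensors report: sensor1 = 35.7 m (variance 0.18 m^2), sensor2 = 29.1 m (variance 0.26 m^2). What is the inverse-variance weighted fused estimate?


w1 = (1/var1) / (1/var1 + 1/var2)
   = 5.5556 / (5.5556 + 3.8462) = 0.5909
w2 = 1 - w1 = 0.4091
fused = w1*s1 + w2*s2 = 21.0955 + 11.9045
= 33.0 m


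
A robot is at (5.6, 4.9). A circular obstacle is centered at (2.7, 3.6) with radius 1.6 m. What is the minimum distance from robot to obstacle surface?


center_dist = sqrt((5.6-2.7)^2 + (4.9-3.6)^2)
= sqrt(8.41 + 1.69)
= 3.178
min_dist = center_dist - radius = 3.178 - 1.6 = 1.578 m


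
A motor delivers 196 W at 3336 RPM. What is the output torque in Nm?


omega = 3336 * 2*pi/60 = 349.3451 rad/s
tau = P / omega = 196 / 349.3451
= 0.561 Nm


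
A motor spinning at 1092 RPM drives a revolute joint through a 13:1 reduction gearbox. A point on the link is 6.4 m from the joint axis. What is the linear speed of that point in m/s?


omega_motor = 1092 * 2*pi/60 = 114.354 rad/s
omega_joint = omega_motor / 13 = 8.7965 rad/s
v = omega_joint * r = 8.7965 * 6.4
= 56.2973 m/s


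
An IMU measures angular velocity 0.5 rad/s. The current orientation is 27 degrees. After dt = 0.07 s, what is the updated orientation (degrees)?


delta_theta = w * dt = 0.5 * 0.07 = 0.035 rad
= 2.0054 deg
theta_new = 27 + 2.0054 = 29.0054 deg


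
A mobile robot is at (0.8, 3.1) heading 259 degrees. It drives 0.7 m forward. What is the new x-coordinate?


x_new = x0 + d*cos(theta)
= 0.8 + 0.7*cos(259)
= 0.8 + -0.1336
= 0.6664


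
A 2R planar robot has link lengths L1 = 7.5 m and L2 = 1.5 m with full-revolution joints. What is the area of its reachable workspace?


r_max = L1 + L2 = 9.0 m
r_min = |L1 - L2| = 6.0 m
Area = pi*(r_max^2 - r_min^2)
= pi*(81.0 - 36.0)
= pi * 45.0
= 141.3717 m^2


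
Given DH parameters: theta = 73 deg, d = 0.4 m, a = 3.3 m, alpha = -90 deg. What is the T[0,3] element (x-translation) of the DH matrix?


T[0,3] = a * cos(theta)
= 3.3 * cos(73 deg)
= 3.3 * 0.2924
= 0.9648


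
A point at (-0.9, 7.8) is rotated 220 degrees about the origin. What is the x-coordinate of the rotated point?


x' = x*cos(theta) - y*sin(theta)
cos(220 deg) = -0.766, sin(220 deg) = -0.6428
x' = -0.9 * -0.766 - 7.8 * -0.6428
= 0.6894 - -5.0137
= 5.7032


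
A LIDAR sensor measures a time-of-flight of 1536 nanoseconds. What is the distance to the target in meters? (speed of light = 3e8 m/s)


tof = 1536 ns = 1.536e-06 s
dist = c * tof / 2
= 3e8 * 1.536e-06 / 2
= 230.4 m


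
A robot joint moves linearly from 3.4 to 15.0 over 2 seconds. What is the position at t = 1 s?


s = t/T = 1/2 = 0.5
p(t) = p0 + (pf-p0)*s
= 3.4 + (15.0 - 3.4) * 0.5
= 9.2


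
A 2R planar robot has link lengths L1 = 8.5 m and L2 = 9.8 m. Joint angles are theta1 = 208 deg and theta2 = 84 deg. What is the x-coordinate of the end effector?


Convert angles to radians: theta1 = 3.6303, theta2 = 1.4661
x = L1*cos(theta1) + L2*cos(theta1+theta2)
x = -7.5051 + 3.6711
x = -3.8339


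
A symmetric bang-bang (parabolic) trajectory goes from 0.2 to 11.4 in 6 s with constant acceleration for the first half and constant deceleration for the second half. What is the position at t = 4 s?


Symmetric rest-to-rest: each phase covers (pf-p0)/2 in time T/2. 0.5*a*(T/2)^2 = (pf-p0)/2 => a = 4*(pf-p0)/T^2
a = 4*(11.4-0.2)/6^2 = 1.2444
t = 4 is in the deceleration phase (t > T/2).
p = pf - 0.5*a*(T-t)^2 = 11.4 - 0.5*1.2444*2^2
= 8.9111


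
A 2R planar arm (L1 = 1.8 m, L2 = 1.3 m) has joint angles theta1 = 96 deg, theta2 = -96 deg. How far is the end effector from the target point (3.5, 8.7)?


End effector via forward kinematics:
x = L1*cos(t1) + L2*cos(t1+t2) = 1.1118
y = L1*sin(t1) + L2*sin(t1+t2) = 1.7901
Distance to target:
d = sqrt((3.5 - 1.1118)^2 + (8.7 - 1.7901)^2)
= sqrt(5.7033 + 47.7462)
= 7.3109 m


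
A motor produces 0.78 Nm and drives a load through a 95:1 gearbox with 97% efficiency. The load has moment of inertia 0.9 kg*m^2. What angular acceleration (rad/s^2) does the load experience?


tau_out = tau_motor * N * eta
= 0.78 * 95 * 0.97 = 71.877 Nm
alpha = tau_out / I = 71.877 / 0.9
= 79.8633 rad/s^2


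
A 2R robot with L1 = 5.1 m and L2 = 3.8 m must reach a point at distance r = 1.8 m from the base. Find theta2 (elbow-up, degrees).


cos(theta2) = (r^2 - L1^2 - L2^2) / (2*L1*L2)
cos(theta2) = (3.24 - 26.01 - 14.44) / 38.76
cos(theta2) = -0.96001
theta2 = 163.7419 degrees


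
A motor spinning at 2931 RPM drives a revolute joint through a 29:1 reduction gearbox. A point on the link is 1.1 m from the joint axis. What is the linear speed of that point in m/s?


omega_motor = 2931 * 2*pi/60 = 306.9336 rad/s
omega_joint = omega_motor / 29 = 10.5839 rad/s
v = omega_joint * r = 10.5839 * 1.1
= 11.6423 m/s


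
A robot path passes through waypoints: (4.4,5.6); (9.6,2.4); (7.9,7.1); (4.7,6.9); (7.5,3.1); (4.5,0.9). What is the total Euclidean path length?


Segment lengths:
  seg1 = sqrt((5.2)^2 + (-3.2)^2) = 6.1057
  seg2 = sqrt((-1.7)^2 + (4.7)^2) = 4.998
  seg3 = sqrt((-3.2)^2 + (-0.2)^2) = 3.2062
  seg4 = sqrt((2.8)^2 + (-3.8)^2) = 4.7202
  seg5 = sqrt((-3.0)^2 + (-2.2)^2) = 3.7202
Total = 22.7504


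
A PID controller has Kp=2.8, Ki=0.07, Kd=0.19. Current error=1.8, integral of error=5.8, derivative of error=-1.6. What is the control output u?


u = Kp*e + Ki*int(e) + Kd*de/dt
= 2.8*1.8 + 0.07*5.8 + 0.19*(-1.6)
= 5.04 + 0.406 + -0.304
= 5.142


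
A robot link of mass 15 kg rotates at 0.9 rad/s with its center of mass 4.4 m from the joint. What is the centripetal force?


F = m * omega^2 * r
= 15 * 0.9^2 * 4.4
= 15 * 0.81 * 4.4
= 53.46 N


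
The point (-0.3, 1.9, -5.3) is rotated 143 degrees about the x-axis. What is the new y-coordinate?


Rotation about x-axis: y' = y*cos(theta) - z*sin(theta)
= 1.9 * -0.7986 - -5.3 * 0.6018
= 1.6722


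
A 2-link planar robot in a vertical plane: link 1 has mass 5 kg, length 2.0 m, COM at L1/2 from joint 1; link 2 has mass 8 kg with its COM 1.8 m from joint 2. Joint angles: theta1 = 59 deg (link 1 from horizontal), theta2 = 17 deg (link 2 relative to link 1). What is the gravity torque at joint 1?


Horizontal distance from joint 1 to link-1 COM:
  x_c1 = (L1/2)*cos(t1) = 1.0 * 0.515 = 0.515 m
Horizontal distance from joint 1 to link-2 COM:
  x_c2 = L1*cos(t1) + Lc2*cos(t1+t2)
       = 2.0*0.515 + 1.8*0.2419 = 1.4655 m
tau1 = m1*g*x_c1 + m2*g*x_c2
     = 5*9.81*0.515 + 8*9.81*1.4655
     = 25.2626 + 115.0152
     = 140.2778 Nm


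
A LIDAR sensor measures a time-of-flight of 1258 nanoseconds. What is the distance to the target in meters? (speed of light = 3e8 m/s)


tof = 1258 ns = 1.258e-06 s
dist = c * tof / 2
= 3e8 * 1.258e-06 / 2
= 188.7 m


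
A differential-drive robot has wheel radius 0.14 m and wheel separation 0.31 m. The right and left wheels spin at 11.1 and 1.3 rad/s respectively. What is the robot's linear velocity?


vR = r*wR = 0.14*11.1 = 1.554 m/s
vL = r*wL = 0.14*1.3 = 0.182 m/s
v = (vR+vL)/2 = 0.868 m/s
omega = (vR-vL)/L = 4.4258 rad/s
linear velocity = 0.868 m/s


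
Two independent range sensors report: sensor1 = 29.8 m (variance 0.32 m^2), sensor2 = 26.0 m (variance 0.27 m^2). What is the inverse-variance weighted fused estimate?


w1 = (1/var1) / (1/var1 + 1/var2)
   = 3.125 / (3.125 + 3.7037) = 0.4576
w2 = 1 - w1 = 0.5424
fused = w1*s1 + w2*s2 = 13.6373 + 14.1017
= 27.739 m


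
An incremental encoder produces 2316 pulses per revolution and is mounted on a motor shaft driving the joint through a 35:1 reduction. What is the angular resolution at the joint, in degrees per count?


counts per rev = 2316
effective counts at joint = 2316 * 35 = 81060
resolution = 360 / 81060
= 0.0044 deg/count


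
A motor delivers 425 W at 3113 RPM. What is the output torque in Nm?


omega = 3113 * 2*pi/60 = 325.9926 rad/s
tau = P / omega = 425 / 325.9926
= 1.3037 Nm


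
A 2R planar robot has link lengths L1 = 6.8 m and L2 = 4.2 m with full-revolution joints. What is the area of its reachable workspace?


r_max = L1 + L2 = 11.0 m
r_min = |L1 - L2| = 2.6 m
Area = pi*(r_max^2 - r_min^2)
= pi*(121.0 - 6.76)
= pi * 114.24
= 358.8955 m^2


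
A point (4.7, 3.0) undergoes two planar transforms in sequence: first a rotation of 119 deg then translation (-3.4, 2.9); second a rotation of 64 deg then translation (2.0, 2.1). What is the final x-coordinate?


After transform 1:
x1 = cos(119)*4.7 - sin(119)*3.0 + -3.4 = -8.3025
y1 = sin(119)*4.7 + cos(119)*3.0 + 2.9 = 5.5563
After transform 2:
x2 = cos(64)*-8.3025 - sin(64)*5.5563 + 2.0
= -6.6335


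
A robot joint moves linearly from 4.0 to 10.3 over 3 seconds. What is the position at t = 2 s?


s = t/T = 2/3 = 0.6667
p(t) = p0 + (pf-p0)*s
= 4.0 + (10.3 - 4.0) * 0.6667
= 8.2


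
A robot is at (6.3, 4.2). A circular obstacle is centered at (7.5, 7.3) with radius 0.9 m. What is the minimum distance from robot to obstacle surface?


center_dist = sqrt((6.3-7.5)^2 + (4.2-7.3)^2)
= sqrt(1.44 + 9.61)
= 3.3242
min_dist = center_dist - radius = 3.3242 - 0.9 = 2.4242 m


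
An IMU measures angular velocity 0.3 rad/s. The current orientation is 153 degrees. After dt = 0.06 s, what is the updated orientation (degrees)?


delta_theta = w * dt = 0.3 * 0.06 = 0.018 rad
= 1.0313 deg
theta_new = 153 + 1.0313 = 154.0313 deg


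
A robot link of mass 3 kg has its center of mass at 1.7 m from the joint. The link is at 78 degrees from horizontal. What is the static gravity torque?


tau = m*g*L*cos(angle)
= 3 * 9.81 * 1.7 * cos(78 deg)
= 3 * 9.81 * 1.7 * 0.2079
= 10.402 Nm


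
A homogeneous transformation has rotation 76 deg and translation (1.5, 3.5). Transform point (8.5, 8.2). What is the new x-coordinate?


x' = cos(theta)*px - sin(theta)*py + tx
= 0.2419*8.5 - 0.9703*8.2 + 1.5
= -4.4001


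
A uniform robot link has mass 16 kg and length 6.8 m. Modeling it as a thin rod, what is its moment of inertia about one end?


I = (1/3) * m * L^2
= (1/3) * 16 * 6.8^2
= 0.333333 * 16 * 46.24
= 246.6133 kg*m^2


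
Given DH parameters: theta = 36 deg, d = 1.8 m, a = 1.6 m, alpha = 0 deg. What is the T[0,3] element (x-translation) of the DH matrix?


T[0,3] = a * cos(theta)
= 1.6 * cos(36 deg)
= 1.6 * 0.809
= 1.2944


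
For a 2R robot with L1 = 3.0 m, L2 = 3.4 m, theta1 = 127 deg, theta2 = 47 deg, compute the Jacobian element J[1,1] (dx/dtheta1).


J[1,1] = -L1*sin(t1) - L2*sin(t1+t2)
= -3.0*sin(127) - 3.4*sin(174)
= -2.7513


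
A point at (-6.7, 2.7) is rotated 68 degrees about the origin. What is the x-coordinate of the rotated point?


x' = x*cos(theta) - y*sin(theta)
cos(68 deg) = 0.3746, sin(68 deg) = 0.9272
x' = -6.7 * 0.3746 - 2.7 * 0.9272
= -2.5099 - 2.5034
= -5.0133


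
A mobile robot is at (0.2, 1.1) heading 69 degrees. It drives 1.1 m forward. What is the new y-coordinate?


y_new = y0 + d*sin(theta)
= 1.1 + 1.1*sin(69)
= 1.1 + 1.0269
= 2.1269


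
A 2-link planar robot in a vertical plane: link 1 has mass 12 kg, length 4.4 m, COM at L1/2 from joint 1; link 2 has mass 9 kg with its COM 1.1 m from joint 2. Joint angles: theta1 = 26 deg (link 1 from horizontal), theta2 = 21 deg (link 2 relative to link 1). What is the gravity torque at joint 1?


Horizontal distance from joint 1 to link-1 COM:
  x_c1 = (L1/2)*cos(t1) = 2.2 * 0.8988 = 1.9773 m
Horizontal distance from joint 1 to link-2 COM:
  x_c2 = L1*cos(t1) + Lc2*cos(t1+t2)
       = 4.4*0.8988 + 1.1*0.682 = 4.7049 m
tau1 = m1*g*x_c1 + m2*g*x_c2
     = 12*9.81*1.9773 + 9*9.81*4.7049
     = 232.7733 + 415.3949
     = 648.1682 Nm


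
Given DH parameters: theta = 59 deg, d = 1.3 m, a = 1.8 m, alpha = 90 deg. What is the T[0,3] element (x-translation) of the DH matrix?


T[0,3] = a * cos(theta)
= 1.8 * cos(59 deg)
= 1.8 * 0.515
= 0.9271


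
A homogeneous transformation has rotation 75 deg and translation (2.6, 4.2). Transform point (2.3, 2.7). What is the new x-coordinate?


x' = cos(theta)*px - sin(theta)*py + tx
= 0.2588*2.3 - 0.9659*2.7 + 2.6
= 0.5873


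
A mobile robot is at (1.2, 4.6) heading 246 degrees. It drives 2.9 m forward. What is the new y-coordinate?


y_new = y0 + d*sin(theta)
= 4.6 + 2.9*sin(246)
= 4.6 + -2.6493
= 1.9507


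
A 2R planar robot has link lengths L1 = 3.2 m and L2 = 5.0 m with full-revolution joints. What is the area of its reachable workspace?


r_max = L1 + L2 = 8.2 m
r_min = |L1 - L2| = 1.8 m
Area = pi*(r_max^2 - r_min^2)
= pi*(67.24 - 3.24)
= pi * 64.0
= 201.0619 m^2


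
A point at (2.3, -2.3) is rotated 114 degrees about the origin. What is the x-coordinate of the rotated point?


x' = x*cos(theta) - y*sin(theta)
cos(114 deg) = -0.4067, sin(114 deg) = 0.9135
x' = 2.3 * -0.4067 - -2.3 * 0.9135
= -0.9355 - -2.1012
= 1.1657


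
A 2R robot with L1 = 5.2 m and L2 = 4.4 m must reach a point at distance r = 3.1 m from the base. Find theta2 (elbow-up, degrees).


cos(theta2) = (r^2 - L1^2 - L2^2) / (2*L1*L2)
cos(theta2) = (9.61 - 27.04 - 19.36) / 45.76
cos(theta2) = -0.803977
theta2 = 143.5116 degrees


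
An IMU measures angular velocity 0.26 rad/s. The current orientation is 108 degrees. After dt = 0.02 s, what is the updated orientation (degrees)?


delta_theta = w * dt = 0.26 * 0.02 = 0.0052 rad
= 0.2979 deg
theta_new = 108 + 0.2979 = 108.2979 deg


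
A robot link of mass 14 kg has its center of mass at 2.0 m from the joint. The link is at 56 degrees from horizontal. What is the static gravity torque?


tau = m*g*L*cos(angle)
= 14 * 9.81 * 2.0 * cos(56 deg)
= 14 * 9.81 * 2.0 * 0.5592
= 153.5991 Nm


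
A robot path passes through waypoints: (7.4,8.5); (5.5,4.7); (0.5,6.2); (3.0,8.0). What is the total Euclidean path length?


Segment lengths:
  seg1 = sqrt((-1.9)^2 + (-3.8)^2) = 4.2485
  seg2 = sqrt((-5.0)^2 + (1.5)^2) = 5.2202
  seg3 = sqrt((2.5)^2 + (1.8)^2) = 3.0806
Total = 12.5493


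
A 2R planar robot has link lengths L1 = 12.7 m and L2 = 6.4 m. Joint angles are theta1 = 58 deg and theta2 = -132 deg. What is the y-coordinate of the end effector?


Convert angles to radians: theta1 = 1.0123, theta2 = -2.3038
y = L1*sin(theta1) + L2*sin(theta1+theta2)
y = 10.7702 + -6.1521
y = 4.6181


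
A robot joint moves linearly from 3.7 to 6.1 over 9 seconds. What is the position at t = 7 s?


s = t/T = 7/9 = 0.7778
p(t) = p0 + (pf-p0)*s
= 3.7 + (6.1 - 3.7) * 0.7778
= 5.5667


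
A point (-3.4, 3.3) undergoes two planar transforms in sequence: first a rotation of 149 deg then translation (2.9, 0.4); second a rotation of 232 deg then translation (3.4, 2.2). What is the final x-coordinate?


After transform 1:
x1 = cos(149)*-3.4 - sin(149)*3.3 + 2.9 = 4.1147
y1 = sin(149)*-3.4 + cos(149)*3.3 + 0.4 = -4.1798
After transform 2:
x2 = cos(232)*4.1147 - sin(232)*-4.1798 + 3.4
= -2.427


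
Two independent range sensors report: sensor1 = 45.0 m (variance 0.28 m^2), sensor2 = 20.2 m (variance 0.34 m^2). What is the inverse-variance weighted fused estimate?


w1 = (1/var1) / (1/var1 + 1/var2)
   = 3.5714 / (3.5714 + 2.9412) = 0.5484
w2 = 1 - w1 = 0.4516
fused = w1*s1 + w2*s2 = 24.6774 + 9.1226
= 33.8 m


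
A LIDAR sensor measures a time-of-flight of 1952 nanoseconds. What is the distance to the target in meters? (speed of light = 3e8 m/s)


tof = 1952 ns = 1.952e-06 s
dist = c * tof / 2
= 3e8 * 1.952e-06 / 2
= 292.8 m


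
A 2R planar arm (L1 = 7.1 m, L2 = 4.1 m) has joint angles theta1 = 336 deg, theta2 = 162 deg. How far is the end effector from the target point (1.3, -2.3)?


End effector via forward kinematics:
x = L1*cos(t1) + L2*cos(t1+t2) = 3.4393
y = L1*sin(t1) + L2*sin(t1+t2) = -0.1444
Distance to target:
d = sqrt((1.3 - 3.4393)^2 + (-2.3 - -0.1444)^2)
= sqrt(4.5765 + 4.6466)
= 3.037 m


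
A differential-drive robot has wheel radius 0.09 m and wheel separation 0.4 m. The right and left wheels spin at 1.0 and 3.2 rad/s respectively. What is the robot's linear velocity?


vR = r*wR = 0.09*1.0 = 0.09 m/s
vL = r*wL = 0.09*3.2 = 0.288 m/s
v = (vR+vL)/2 = 0.189 m/s
omega = (vR-vL)/L = -0.495 rad/s
linear velocity = 0.189 m/s


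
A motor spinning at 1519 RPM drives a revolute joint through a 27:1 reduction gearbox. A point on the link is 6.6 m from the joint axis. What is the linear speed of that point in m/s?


omega_motor = 1519 * 2*pi/60 = 159.0693 rad/s
omega_joint = omega_motor / 27 = 5.8915 rad/s
v = omega_joint * r = 5.8915 * 6.6
= 38.8836 m/s


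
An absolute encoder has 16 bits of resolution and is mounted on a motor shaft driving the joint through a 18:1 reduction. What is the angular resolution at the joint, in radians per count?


counts = 2^16 = 65536
effective counts at joint = 65536 * 18 = 1179648
resolution = 2*pi / 1179648
= 5.3263e-06 rad/count


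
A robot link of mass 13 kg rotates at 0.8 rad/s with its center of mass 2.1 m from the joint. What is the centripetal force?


F = m * omega^2 * r
= 13 * 0.8^2 * 2.1
= 13 * 0.64 * 2.1
= 17.472 N


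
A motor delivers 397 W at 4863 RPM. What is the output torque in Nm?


omega = 4863 * 2*pi/60 = 509.2522 rad/s
tau = P / omega = 397 / 509.2522
= 0.7796 Nm


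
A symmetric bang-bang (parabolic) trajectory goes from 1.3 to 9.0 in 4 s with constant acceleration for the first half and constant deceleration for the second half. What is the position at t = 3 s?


Symmetric rest-to-rest: each phase covers (pf-p0)/2 in time T/2. 0.5*a*(T/2)^2 = (pf-p0)/2 => a = 4*(pf-p0)/T^2
a = 4*(9.0-1.3)/4^2 = 1.925
t = 3 is in the deceleration phase (t > T/2).
p = pf - 0.5*a*(T-t)^2 = 9.0 - 0.5*1.925*1^2
= 8.0375


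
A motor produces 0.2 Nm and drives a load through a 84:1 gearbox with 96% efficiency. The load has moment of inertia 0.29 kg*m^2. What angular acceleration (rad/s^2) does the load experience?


tau_out = tau_motor * N * eta
= 0.2 * 84 * 0.96 = 16.128 Nm
alpha = tau_out / I = 16.128 / 0.29
= 55.6138 rad/s^2


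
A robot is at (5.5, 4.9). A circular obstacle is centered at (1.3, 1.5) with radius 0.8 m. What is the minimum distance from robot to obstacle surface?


center_dist = sqrt((5.5-1.3)^2 + (4.9-1.5)^2)
= sqrt(17.64 + 11.56)
= 5.4037
min_dist = center_dist - radius = 5.4037 - 0.8 = 4.6037 m


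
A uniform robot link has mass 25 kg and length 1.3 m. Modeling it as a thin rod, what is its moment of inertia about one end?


I = (1/3) * m * L^2
= (1/3) * 25 * 1.3^2
= 0.333333 * 25 * 1.69
= 14.0833 kg*m^2


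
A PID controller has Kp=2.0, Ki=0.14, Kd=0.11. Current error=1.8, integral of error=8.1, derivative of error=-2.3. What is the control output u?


u = Kp*e + Ki*int(e) + Kd*de/dt
= 2.0*1.8 + 0.14*8.1 + 0.11*(-2.3)
= 3.6 + 1.134 + -0.253
= 4.481


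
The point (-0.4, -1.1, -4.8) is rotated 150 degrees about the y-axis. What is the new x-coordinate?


Rotation about y-axis: x' = x*cos(theta) + z*sin(theta)
= -0.4 * -0.866 + -4.8 * 0.5
= -2.0536


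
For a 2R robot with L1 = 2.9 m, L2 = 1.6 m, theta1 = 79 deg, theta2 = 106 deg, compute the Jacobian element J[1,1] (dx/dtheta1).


J[1,1] = -L1*sin(t1) - L2*sin(t1+t2)
= -2.9*sin(79) - 1.6*sin(185)
= -2.7073


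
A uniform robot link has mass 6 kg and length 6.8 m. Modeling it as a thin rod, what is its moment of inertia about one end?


I = (1/3) * m * L^2
= (1/3) * 6 * 6.8^2
= 0.333333 * 6 * 46.24
= 92.48 kg*m^2


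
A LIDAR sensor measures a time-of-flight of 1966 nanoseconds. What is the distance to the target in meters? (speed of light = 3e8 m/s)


tof = 1966 ns = 1.966e-06 s
dist = c * tof / 2
= 3e8 * 1.966e-06 / 2
= 294.9 m


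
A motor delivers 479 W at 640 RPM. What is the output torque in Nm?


omega = 640 * 2*pi/60 = 67.0206 rad/s
tau = P / omega = 479 / 67.0206
= 7.1471 Nm


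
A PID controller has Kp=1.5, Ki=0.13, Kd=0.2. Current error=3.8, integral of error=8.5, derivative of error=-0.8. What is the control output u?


u = Kp*e + Ki*int(e) + Kd*de/dt
= 1.5*3.8 + 0.13*8.5 + 0.2*(-0.8)
= 5.7 + 1.105 + -0.16
= 6.645


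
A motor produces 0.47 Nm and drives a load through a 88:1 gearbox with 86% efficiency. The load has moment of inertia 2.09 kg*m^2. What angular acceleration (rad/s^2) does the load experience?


tau_out = tau_motor * N * eta
= 0.47 * 88 * 0.86 = 35.5696 Nm
alpha = tau_out / I = 35.5696 / 2.09
= 17.0189 rad/s^2


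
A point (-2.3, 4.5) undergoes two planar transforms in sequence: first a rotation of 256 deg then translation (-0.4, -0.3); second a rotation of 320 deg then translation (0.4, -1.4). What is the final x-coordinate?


After transform 1:
x1 = cos(256)*-2.3 - sin(256)*4.5 + -0.4 = 4.5228
y1 = sin(256)*-2.3 + cos(256)*4.5 + -0.3 = 0.843
After transform 2:
x2 = cos(320)*4.5228 - sin(320)*0.843 + 0.4
= 4.4065


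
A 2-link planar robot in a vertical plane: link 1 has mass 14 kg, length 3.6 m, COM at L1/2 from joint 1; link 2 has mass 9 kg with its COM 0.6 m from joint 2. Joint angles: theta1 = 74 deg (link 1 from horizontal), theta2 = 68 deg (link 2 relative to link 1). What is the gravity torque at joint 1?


Horizontal distance from joint 1 to link-1 COM:
  x_c1 = (L1/2)*cos(t1) = 1.8 * 0.2756 = 0.4961 m
Horizontal distance from joint 1 to link-2 COM:
  x_c2 = L1*cos(t1) + Lc2*cos(t1+t2)
       = 3.6*0.2756 + 0.6*-0.788 = 0.5195 m
tau1 = m1*g*x_c1 + m2*g*x_c2
     = 14*9.81*0.4961 + 9*9.81*0.5195
     = 68.1409 + 45.8656
     = 114.0065 Nm


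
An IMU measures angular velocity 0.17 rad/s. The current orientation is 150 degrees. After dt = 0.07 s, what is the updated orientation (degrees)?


delta_theta = w * dt = 0.17 * 0.07 = 0.0119 rad
= 0.6818 deg
theta_new = 150 + 0.6818 = 150.6818 deg


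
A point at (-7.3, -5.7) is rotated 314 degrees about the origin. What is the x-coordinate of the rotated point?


x' = x*cos(theta) - y*sin(theta)
cos(314 deg) = 0.6947, sin(314 deg) = -0.7193
x' = -7.3 * 0.6947 - -5.7 * -0.7193
= -5.071 - 4.1002
= -9.1712


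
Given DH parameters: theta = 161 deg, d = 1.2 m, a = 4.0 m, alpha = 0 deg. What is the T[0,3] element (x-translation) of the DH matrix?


T[0,3] = a * cos(theta)
= 4.0 * cos(161 deg)
= 4.0 * -0.9455
= -3.7821


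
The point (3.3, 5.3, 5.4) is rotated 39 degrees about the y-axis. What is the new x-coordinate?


Rotation about y-axis: x' = x*cos(theta) + z*sin(theta)
= 3.3 * 0.7771 + 5.4 * 0.6293
= 5.9629


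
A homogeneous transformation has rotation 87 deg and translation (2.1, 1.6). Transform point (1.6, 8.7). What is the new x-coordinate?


x' = cos(theta)*px - sin(theta)*py + tx
= 0.0523*1.6 - 0.9986*8.7 + 2.1
= -6.5043


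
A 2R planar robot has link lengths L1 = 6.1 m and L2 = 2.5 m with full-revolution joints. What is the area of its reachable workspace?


r_max = L1 + L2 = 8.6 m
r_min = |L1 - L2| = 3.6 m
Area = pi*(r_max^2 - r_min^2)
= pi*(73.96 - 12.96)
= pi * 61.0
= 191.6372 m^2


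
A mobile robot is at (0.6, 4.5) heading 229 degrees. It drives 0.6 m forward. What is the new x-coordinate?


x_new = x0 + d*cos(theta)
= 0.6 + 0.6*cos(229)
= 0.6 + -0.3936
= 0.2064


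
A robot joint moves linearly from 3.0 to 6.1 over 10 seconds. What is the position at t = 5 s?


s = t/T = 5/10 = 0.5
p(t) = p0 + (pf-p0)*s
= 3.0 + (6.1 - 3.0) * 0.5
= 4.55


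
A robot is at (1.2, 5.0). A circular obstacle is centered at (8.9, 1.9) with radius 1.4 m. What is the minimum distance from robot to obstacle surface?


center_dist = sqrt((1.2-8.9)^2 + (5.0-1.9)^2)
= sqrt(59.29 + 9.61)
= 8.3006
min_dist = center_dist - radius = 8.3006 - 1.4 = 6.9006 m


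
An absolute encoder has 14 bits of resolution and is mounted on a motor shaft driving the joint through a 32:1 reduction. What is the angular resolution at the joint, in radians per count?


counts = 2^14 = 16384
effective counts at joint = 16384 * 32 = 524288
resolution = 2*pi / 524288
= 1.1984e-05 rad/count


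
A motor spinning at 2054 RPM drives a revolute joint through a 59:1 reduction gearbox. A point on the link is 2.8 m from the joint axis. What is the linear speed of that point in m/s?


omega_motor = 2054 * 2*pi/60 = 215.0944 rad/s
omega_joint = omega_motor / 59 = 3.6457 rad/s
v = omega_joint * r = 3.6457 * 2.8
= 10.2079 m/s


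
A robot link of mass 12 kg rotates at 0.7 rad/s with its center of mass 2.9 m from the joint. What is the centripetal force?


F = m * omega^2 * r
= 12 * 0.7^2 * 2.9
= 12 * 0.49 * 2.9
= 17.052 N


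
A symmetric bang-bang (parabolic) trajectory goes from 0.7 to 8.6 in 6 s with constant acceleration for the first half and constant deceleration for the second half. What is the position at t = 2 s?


Symmetric rest-to-rest: each phase covers (pf-p0)/2 in time T/2. 0.5*a*(T/2)^2 = (pf-p0)/2 => a = 4*(pf-p0)/T^2
a = 4*(8.6-0.7)/6^2 = 0.8778
t = 2 is in the acceleration phase (t <= T/2).
p = p0 + 0.5*a*t^2 = 0.7 + 0.5*0.8778*2^2
= 2.4556


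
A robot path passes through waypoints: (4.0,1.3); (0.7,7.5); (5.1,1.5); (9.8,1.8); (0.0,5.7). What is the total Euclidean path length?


Segment lengths:
  seg1 = sqrt((-3.3)^2 + (6.2)^2) = 7.0235
  seg2 = sqrt((4.4)^2 + (-6.0)^2) = 7.4404
  seg3 = sqrt((4.7)^2 + (0.3)^2) = 4.7096
  seg4 = sqrt((-9.8)^2 + (3.9)^2) = 10.5475
Total = 29.721


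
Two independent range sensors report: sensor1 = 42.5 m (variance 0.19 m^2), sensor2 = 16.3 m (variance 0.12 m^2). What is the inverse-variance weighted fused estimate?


w1 = (1/var1) / (1/var1 + 1/var2)
   = 5.2632 / (5.2632 + 8.3333) = 0.3871
w2 = 1 - w1 = 0.6129
fused = w1*s1 + w2*s2 = 16.4516 + 9.9903
= 26.4419 m


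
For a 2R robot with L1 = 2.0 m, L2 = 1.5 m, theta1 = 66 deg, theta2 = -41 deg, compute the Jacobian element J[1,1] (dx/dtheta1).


J[1,1] = -L1*sin(t1) - L2*sin(t1+t2)
= -2.0*sin(66) - 1.5*sin(25)
= -2.461


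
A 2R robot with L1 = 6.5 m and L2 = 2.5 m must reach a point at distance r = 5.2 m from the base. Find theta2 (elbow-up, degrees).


cos(theta2) = (r^2 - L1^2 - L2^2) / (2*L1*L2)
cos(theta2) = (27.04 - 42.25 - 6.25) / 32.5
cos(theta2) = -0.660308
theta2 = 131.3233 degrees


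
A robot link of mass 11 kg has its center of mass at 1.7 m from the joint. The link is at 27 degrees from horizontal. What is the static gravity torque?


tau = m*g*L*cos(angle)
= 11 * 9.81 * 1.7 * cos(27 deg)
= 11 * 9.81 * 1.7 * 0.891
= 163.4525 Nm


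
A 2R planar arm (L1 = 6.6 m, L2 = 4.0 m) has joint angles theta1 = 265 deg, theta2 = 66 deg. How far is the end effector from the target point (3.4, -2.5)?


End effector via forward kinematics:
x = L1*cos(t1) + L2*cos(t1+t2) = 2.9233
y = L1*sin(t1) + L2*sin(t1+t2) = -8.5141
Distance to target:
d = sqrt((3.4 - 2.9233)^2 + (-2.5 - -8.5141)^2)
= sqrt(0.2273 + 36.1697)
= 6.033 m


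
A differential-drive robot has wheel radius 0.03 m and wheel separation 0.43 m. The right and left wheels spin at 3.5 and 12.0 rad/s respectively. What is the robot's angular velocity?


vR = r*wR = 0.03*3.5 = 0.105 m/s
vL = r*wL = 0.03*12.0 = 0.36 m/s
v = (vR+vL)/2 = 0.2325 m/s
omega = (vR-vL)/L = -0.593 rad/s
angular velocity = -0.593 rad/s


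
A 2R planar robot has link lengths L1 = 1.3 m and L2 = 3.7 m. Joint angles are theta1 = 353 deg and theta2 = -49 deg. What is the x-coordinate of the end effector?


Convert angles to radians: theta1 = 6.161, theta2 = -0.8552
x = L1*cos(theta1) + L2*cos(theta1+theta2)
x = 1.2903 + 2.069
x = 3.3593


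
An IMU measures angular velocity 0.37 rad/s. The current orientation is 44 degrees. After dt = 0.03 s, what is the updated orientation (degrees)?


delta_theta = w * dt = 0.37 * 0.03 = 0.0111 rad
= 0.636 deg
theta_new = 44 + 0.636 = 44.636 deg


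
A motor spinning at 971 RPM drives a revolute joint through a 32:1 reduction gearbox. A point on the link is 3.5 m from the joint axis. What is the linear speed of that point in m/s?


omega_motor = 971 * 2*pi/60 = 101.6829 rad/s
omega_joint = omega_motor / 32 = 3.1776 rad/s
v = omega_joint * r = 3.1776 * 3.5
= 11.1216 m/s


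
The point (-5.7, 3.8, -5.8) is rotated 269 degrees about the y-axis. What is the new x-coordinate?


Rotation about y-axis: x' = x*cos(theta) + z*sin(theta)
= -5.7 * -0.0175 + -5.8 * -0.9998
= 5.8986


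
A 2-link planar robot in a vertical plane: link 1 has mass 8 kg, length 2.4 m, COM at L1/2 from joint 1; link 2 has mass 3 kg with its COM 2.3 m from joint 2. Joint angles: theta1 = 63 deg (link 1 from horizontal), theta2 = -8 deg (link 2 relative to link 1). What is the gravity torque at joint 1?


Horizontal distance from joint 1 to link-1 COM:
  x_c1 = (L1/2)*cos(t1) = 1.2 * 0.454 = 0.5448 m
Horizontal distance from joint 1 to link-2 COM:
  x_c2 = L1*cos(t1) + Lc2*cos(t1+t2)
       = 2.4*0.454 + 2.3*0.5736 = 2.4088 m
tau1 = m1*g*x_c1 + m2*g*x_c2
     = 8*9.81*0.5448 + 3*9.81*2.4088
     = 42.755 + 70.8911
     = 113.6461 Nm


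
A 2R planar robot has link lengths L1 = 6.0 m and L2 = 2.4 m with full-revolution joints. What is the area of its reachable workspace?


r_max = L1 + L2 = 8.4 m
r_min = |L1 - L2| = 3.6 m
Area = pi*(r_max^2 - r_min^2)
= pi*(70.56 - 12.96)
= pi * 57.6
= 180.9557 m^2


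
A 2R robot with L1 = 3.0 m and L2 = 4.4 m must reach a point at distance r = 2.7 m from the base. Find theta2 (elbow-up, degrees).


cos(theta2) = (r^2 - L1^2 - L2^2) / (2*L1*L2)
cos(theta2) = (7.29 - 9.0 - 19.36) / 26.4
cos(theta2) = -0.798106
theta2 = 142.9496 degrees


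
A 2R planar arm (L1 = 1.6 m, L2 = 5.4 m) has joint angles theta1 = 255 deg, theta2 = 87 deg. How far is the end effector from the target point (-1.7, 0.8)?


End effector via forward kinematics:
x = L1*cos(t1) + L2*cos(t1+t2) = 4.7216
y = L1*sin(t1) + L2*sin(t1+t2) = -3.2142
Distance to target:
d = sqrt((-1.7 - 4.7216)^2 + (0.8 - -3.2142)^2)
= sqrt(41.2369 + 16.1136)
= 7.573 m


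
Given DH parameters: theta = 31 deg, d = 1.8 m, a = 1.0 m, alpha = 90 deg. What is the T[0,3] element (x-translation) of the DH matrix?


T[0,3] = a * cos(theta)
= 1.0 * cos(31 deg)
= 1.0 * 0.8572
= 0.8572


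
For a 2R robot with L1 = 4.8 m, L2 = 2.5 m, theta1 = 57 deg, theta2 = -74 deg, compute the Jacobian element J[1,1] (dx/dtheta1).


J[1,1] = -L1*sin(t1) - L2*sin(t1+t2)
= -4.8*sin(57) - 2.5*sin(-17)
= -3.2947


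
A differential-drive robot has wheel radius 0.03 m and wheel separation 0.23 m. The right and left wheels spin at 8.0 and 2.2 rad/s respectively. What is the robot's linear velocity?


vR = r*wR = 0.03*8.0 = 0.24 m/s
vL = r*wL = 0.03*2.2 = 0.066 m/s
v = (vR+vL)/2 = 0.153 m/s
omega = (vR-vL)/L = 0.7565 rad/s
linear velocity = 0.153 m/s


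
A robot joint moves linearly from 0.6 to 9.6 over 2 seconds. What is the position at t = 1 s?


s = t/T = 1/2 = 0.5
p(t) = p0 + (pf-p0)*s
= 0.6 + (9.6 - 0.6) * 0.5
= 5.1


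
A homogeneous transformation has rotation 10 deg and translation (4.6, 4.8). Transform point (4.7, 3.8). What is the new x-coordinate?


x' = cos(theta)*px - sin(theta)*py + tx
= 0.9848*4.7 - 0.1736*3.8 + 4.6
= 8.5687


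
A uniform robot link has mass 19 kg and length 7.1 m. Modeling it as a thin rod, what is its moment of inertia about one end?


I = (1/3) * m * L^2
= (1/3) * 19 * 7.1^2
= 0.333333 * 19 * 50.41
= 319.2633 kg*m^2


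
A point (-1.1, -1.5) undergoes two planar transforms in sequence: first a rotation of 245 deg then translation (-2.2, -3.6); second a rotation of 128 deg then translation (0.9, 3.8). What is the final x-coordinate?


After transform 1:
x1 = cos(245)*-1.1 - sin(245)*-1.5 + -2.2 = -3.0946
y1 = sin(245)*-1.1 + cos(245)*-1.5 + -3.6 = -1.9691
After transform 2:
x2 = cos(128)*-3.0946 - sin(128)*-1.9691 + 0.9
= 4.3569


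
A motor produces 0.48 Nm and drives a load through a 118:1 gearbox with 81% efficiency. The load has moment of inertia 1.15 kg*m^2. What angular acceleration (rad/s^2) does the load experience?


tau_out = tau_motor * N * eta
= 0.48 * 118 * 0.81 = 45.8784 Nm
alpha = tau_out / I = 45.8784 / 1.15
= 39.8943 rad/s^2


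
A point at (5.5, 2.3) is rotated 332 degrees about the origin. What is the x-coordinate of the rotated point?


x' = x*cos(theta) - y*sin(theta)
cos(332 deg) = 0.8829, sin(332 deg) = -0.4695
x' = 5.5 * 0.8829 - 2.3 * -0.4695
= 4.8562 - -1.0798
= 5.936


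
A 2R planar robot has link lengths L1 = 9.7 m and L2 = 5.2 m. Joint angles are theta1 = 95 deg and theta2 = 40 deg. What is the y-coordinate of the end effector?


Convert angles to radians: theta1 = 1.6581, theta2 = 0.6981
y = L1*sin(theta1) + L2*sin(theta1+theta2)
y = 9.6631 + 3.677
y = 13.34


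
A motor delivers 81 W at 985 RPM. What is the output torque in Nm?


omega = 985 * 2*pi/60 = 103.149 rad/s
tau = P / omega = 81 / 103.149
= 0.7853 Nm


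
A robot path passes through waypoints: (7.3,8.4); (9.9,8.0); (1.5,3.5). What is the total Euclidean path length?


Segment lengths:
  seg1 = sqrt((2.6)^2 + (-0.4)^2) = 2.6306
  seg2 = sqrt((-8.4)^2 + (-4.5)^2) = 9.5294
Total = 12.16


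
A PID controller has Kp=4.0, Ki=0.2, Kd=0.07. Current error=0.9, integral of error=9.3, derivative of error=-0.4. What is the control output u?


u = Kp*e + Ki*int(e) + Kd*de/dt
= 4.0*0.9 + 0.2*9.3 + 0.07*(-0.4)
= 3.6 + 1.86 + -0.028
= 5.432


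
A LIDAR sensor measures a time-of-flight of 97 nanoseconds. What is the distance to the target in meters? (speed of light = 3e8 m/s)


tof = 97 ns = 9.7e-08 s
dist = c * tof / 2
= 3e8 * 9.7e-08 / 2
= 14.55 m


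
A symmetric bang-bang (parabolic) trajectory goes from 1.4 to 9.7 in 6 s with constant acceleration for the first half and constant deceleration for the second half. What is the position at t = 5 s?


Symmetric rest-to-rest: each phase covers (pf-p0)/2 in time T/2. 0.5*a*(T/2)^2 = (pf-p0)/2 => a = 4*(pf-p0)/T^2
a = 4*(9.7-1.4)/6^2 = 0.9222
t = 5 is in the deceleration phase (t > T/2).
p = pf - 0.5*a*(T-t)^2 = 9.7 - 0.5*0.9222*1^2
= 9.2389


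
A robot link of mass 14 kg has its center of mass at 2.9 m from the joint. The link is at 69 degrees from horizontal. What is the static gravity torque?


tau = m*g*L*cos(angle)
= 14 * 9.81 * 2.9 * cos(69 deg)
= 14 * 9.81 * 2.9 * 0.3584
= 142.7329 Nm


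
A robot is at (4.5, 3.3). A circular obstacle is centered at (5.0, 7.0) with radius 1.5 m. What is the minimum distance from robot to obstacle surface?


center_dist = sqrt((4.5-5.0)^2 + (3.3-7.0)^2)
= sqrt(0.25 + 13.69)
= 3.7336
min_dist = center_dist - radius = 3.7336 - 1.5 = 2.2336 m


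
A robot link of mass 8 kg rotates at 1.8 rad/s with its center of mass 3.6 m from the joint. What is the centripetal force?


F = m * omega^2 * r
= 8 * 1.8^2 * 3.6
= 8 * 3.24 * 3.6
= 93.312 N
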